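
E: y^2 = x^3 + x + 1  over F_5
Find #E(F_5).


For each x in F_5, count y with y^2 = x^3 + 1 x + 1 mod 5:
  x = 0: RHS = 1, y in [1, 4]  -> 2 point(s)
  x = 2: RHS = 1, y in [1, 4]  -> 2 point(s)
  x = 3: RHS = 1, y in [1, 4]  -> 2 point(s)
  x = 4: RHS = 4, y in [2, 3]  -> 2 point(s)
Affine points: 8. Add the point at infinity: total = 9.

#E(F_5) = 9


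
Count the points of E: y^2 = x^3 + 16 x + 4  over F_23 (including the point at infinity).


For each x in F_23, count y with y^2 = x^3 + 16 x + 4 mod 23:
  x = 0: RHS = 4, y in [2, 21]  -> 2 point(s)
  x = 5: RHS = 2, y in [5, 18]  -> 2 point(s)
  x = 8: RHS = 0, y in [0]  -> 1 point(s)
  x = 9: RHS = 3, y in [7, 16]  -> 2 point(s)
  x = 11: RHS = 16, y in [4, 19]  -> 2 point(s)
  x = 15: RHS = 8, y in [10, 13]  -> 2 point(s)
  x = 16: RHS = 9, y in [3, 20]  -> 2 point(s)
  x = 18: RHS = 6, y in [11, 12]  -> 2 point(s)
Affine points: 15. Add the point at infinity: total = 16.

#E(F_23) = 16


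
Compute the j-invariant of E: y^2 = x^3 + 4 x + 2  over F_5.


Delta = -16(4 a^3 + 27 b^2) mod 5 = 1
-1728 * (4 a)^3 = -1728 * (4*4)^3 mod 5 = 2
j = 2 * 1^(-1) mod 5 = 2

j = 2 (mod 5)


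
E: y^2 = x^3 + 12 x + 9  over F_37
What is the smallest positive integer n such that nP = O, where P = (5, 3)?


Compute successive multiples of P until we hit O:
  1P = (5, 3)
  2P = (6, 1)
  3P = (30, 10)
  4P = (36, 12)
  5P = (26, 10)
  6P = (2, 35)
  7P = (4, 11)
  8P = (18, 27)
  ... (continuing to 29P)
  29P = O

ord(P) = 29


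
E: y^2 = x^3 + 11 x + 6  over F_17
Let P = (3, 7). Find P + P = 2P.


Doubling: s = (3 x1^2 + a) / (2 y1)
s = (3*3^2 + 11) / (2*7) mod 17 = 10
x3 = s^2 - 2 x1 mod 17 = 10^2 - 2*3 = 9
y3 = s (x1 - x3) - y1 mod 17 = 10 * (3 - 9) - 7 = 1

2P = (9, 1)


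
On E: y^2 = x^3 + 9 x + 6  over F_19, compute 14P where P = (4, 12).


k = 14 = 1110_2 (binary, LSB first: 0111)
Double-and-add from P = (4, 12):
  bit 0 = 0: acc unchanged = O
  bit 1 = 1: acc = O + (11, 7) = (11, 7)
  bit 2 = 1: acc = (11, 7) + (14, 11) = (0, 14)
  bit 3 = 1: acc = (0, 14) + (15, 18) = (5, 10)

14P = (5, 10)


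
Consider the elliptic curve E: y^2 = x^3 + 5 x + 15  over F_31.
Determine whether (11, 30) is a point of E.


Check whether y^2 = x^3 + 5 x + 15 (mod 31) for (x, y) = (11, 30).
LHS: y^2 = 30^2 mod 31 = 1
RHS: x^3 + 5 x + 15 = 11^3 + 5*11 + 15 mod 31 = 6
LHS != RHS

No, not on the curve


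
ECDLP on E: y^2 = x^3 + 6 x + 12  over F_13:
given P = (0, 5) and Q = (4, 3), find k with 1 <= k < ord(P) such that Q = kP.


Enumerate multiples of P until we hit Q = (4, 3):
  1P = (0, 5)
  2P = (4, 3)
Match found at i = 2.

k = 2


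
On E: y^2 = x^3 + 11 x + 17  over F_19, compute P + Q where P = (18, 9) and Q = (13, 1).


P != Q, so use the chord formula.
s = (y2 - y1) / (x2 - x1) = (11) / (14) mod 19 = 13
x3 = s^2 - x1 - x2 mod 19 = 13^2 - 18 - 13 = 5
y3 = s (x1 - x3) - y1 mod 19 = 13 * (18 - 5) - 9 = 8

P + Q = (5, 8)


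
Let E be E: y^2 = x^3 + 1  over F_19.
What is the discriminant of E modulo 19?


4 a^3 + 27 b^2 = 4*0^3 + 27*1^2 = 0 + 27 = 27
Delta = -16 * (27) = -432
Delta mod 19 = 5

Delta = 5 (mod 19)


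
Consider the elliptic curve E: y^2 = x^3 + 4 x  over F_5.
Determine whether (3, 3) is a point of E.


Check whether y^2 = x^3 + 4 x + 0 (mod 5) for (x, y) = (3, 3).
LHS: y^2 = 3^2 mod 5 = 4
RHS: x^3 + 4 x + 0 = 3^3 + 4*3 + 0 mod 5 = 4
LHS = RHS

Yes, on the curve


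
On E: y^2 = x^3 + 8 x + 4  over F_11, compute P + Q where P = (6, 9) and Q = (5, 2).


P != Q, so use the chord formula.
s = (y2 - y1) / (x2 - x1) = (4) / (10) mod 11 = 7
x3 = s^2 - x1 - x2 mod 11 = 7^2 - 6 - 5 = 5
y3 = s (x1 - x3) - y1 mod 11 = 7 * (6 - 5) - 9 = 9

P + Q = (5, 9)


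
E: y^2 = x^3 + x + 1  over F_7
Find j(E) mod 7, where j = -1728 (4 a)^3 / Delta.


Delta = -16(4 a^3 + 27 b^2) mod 7 = 1
-1728 * (4 a)^3 = -1728 * (4*1)^3 mod 7 = 1
j = 1 * 1^(-1) mod 7 = 1

j = 1 (mod 7)


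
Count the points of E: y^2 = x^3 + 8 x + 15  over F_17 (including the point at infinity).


For each x in F_17, count y with y^2 = x^3 + 8 x + 15 mod 17:
  x = 0: RHS = 15, y in [7, 10]  -> 2 point(s)
  x = 3: RHS = 15, y in [7, 10]  -> 2 point(s)
  x = 4: RHS = 9, y in [3, 14]  -> 2 point(s)
  x = 8: RHS = 13, y in [8, 9]  -> 2 point(s)
  x = 9: RHS = 0, y in [0]  -> 1 point(s)
  x = 13: RHS = 4, y in [2, 15]  -> 2 point(s)
  x = 14: RHS = 15, y in [7, 10]  -> 2 point(s)
  x = 15: RHS = 8, y in [5, 12]  -> 2 point(s)
Affine points: 15. Add the point at infinity: total = 16.

#E(F_17) = 16


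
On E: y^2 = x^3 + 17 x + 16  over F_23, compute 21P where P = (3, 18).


k = 21 = 10101_2 (binary, LSB first: 10101)
Double-and-add from P = (3, 18):
  bit 0 = 1: acc = O + (3, 18) = (3, 18)
  bit 1 = 0: acc unchanged = (3, 18)
  bit 2 = 1: acc = (3, 18) + (15, 9) = (7, 8)
  bit 3 = 0: acc unchanged = (7, 8)
  bit 4 = 1: acc = (7, 8) + (10, 17) = (15, 14)

21P = (15, 14)


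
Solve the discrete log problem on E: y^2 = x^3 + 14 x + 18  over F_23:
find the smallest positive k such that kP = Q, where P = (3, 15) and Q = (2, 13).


Enumerate multiples of P until we hit Q = (2, 13):
  1P = (3, 15)
  2P = (10, 13)
  3P = (19, 6)
  4P = (5, 12)
  5P = (0, 15)
  6P = (20, 8)
  7P = (2, 13)
Match found at i = 7.

k = 7


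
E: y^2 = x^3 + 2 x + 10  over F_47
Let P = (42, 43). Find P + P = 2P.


Doubling: s = (3 x1^2 + a) / (2 y1)
s = (3*42^2 + 2) / (2*43) mod 47 = 8
x3 = s^2 - 2 x1 mod 47 = 8^2 - 2*42 = 27
y3 = s (x1 - x3) - y1 mod 47 = 8 * (42 - 27) - 43 = 30

2P = (27, 30)


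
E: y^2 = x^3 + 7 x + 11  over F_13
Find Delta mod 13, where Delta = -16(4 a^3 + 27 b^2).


4 a^3 + 27 b^2 = 4*7^3 + 27*11^2 = 1372 + 3267 = 4639
Delta = -16 * (4639) = -74224
Delta mod 13 = 6

Delta = 6 (mod 13)


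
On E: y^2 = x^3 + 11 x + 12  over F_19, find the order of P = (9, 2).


Compute successive multiples of P until we hit O:
  1P = (9, 2)
  2P = (10, 1)
  3P = (1, 9)
  4P = (16, 16)
  5P = (17, 1)
  6P = (4, 14)
  7P = (11, 18)
  8P = (6, 3)
  ... (continuing to 22P)
  22P = O

ord(P) = 22


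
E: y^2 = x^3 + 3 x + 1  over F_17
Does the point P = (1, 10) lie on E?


Check whether y^2 = x^3 + 3 x + 1 (mod 17) for (x, y) = (1, 10).
LHS: y^2 = 10^2 mod 17 = 15
RHS: x^3 + 3 x + 1 = 1^3 + 3*1 + 1 mod 17 = 5
LHS != RHS

No, not on the curve


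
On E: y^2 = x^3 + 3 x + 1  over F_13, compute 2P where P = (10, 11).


Doubling: s = (3 x1^2 + a) / (2 y1)
s = (3*10^2 + 3) / (2*11) mod 13 = 12
x3 = s^2 - 2 x1 mod 13 = 12^2 - 2*10 = 7
y3 = s (x1 - x3) - y1 mod 13 = 12 * (10 - 7) - 11 = 12

2P = (7, 12)


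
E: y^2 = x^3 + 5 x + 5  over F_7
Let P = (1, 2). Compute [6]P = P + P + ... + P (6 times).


k = 6 = 110_2 (binary, LSB first: 011)
Double-and-add from P = (1, 2):
  bit 0 = 0: acc unchanged = O
  bit 1 = 1: acc = O + (2, 3) = (2, 3)
  bit 2 = 1: acc = (2, 3) + (5, 6) = (1, 5)

6P = (1, 5)


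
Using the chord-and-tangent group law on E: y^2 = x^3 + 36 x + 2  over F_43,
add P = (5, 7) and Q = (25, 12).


P != Q, so use the chord formula.
s = (y2 - y1) / (x2 - x1) = (5) / (20) mod 43 = 11
x3 = s^2 - x1 - x2 mod 43 = 11^2 - 5 - 25 = 5
y3 = s (x1 - x3) - y1 mod 43 = 11 * (5 - 5) - 7 = 36

P + Q = (5, 36)


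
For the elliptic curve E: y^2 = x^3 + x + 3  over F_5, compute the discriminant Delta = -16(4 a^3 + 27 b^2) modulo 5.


4 a^3 + 27 b^2 = 4*1^3 + 27*3^2 = 4 + 243 = 247
Delta = -16 * (247) = -3952
Delta mod 5 = 3

Delta = 3 (mod 5)


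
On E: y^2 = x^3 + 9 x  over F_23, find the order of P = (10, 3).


Compute successive multiples of P until we hit O:
  1P = (10, 3)
  2P = (16, 10)
  3P = (22, 6)
  4P = (4, 10)
  5P = (11, 2)
  6P = (3, 13)
  7P = (5, 3)
  8P = (8, 20)
  ... (continuing to 24P)
  24P = O

ord(P) = 24


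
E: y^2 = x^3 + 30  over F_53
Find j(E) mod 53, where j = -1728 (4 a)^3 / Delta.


Delta = -16(4 a^3 + 27 b^2) mod 53 = 8
-1728 * (4 a)^3 = -1728 * (4*0)^3 mod 53 = 0
j = 0 * 8^(-1) mod 53 = 0

j = 0 (mod 53)


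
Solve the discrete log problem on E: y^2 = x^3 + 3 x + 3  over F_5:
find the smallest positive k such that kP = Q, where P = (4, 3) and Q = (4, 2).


Enumerate multiples of P until we hit Q = (4, 2):
  1P = (4, 3)
  2P = (3, 3)
  3P = (3, 2)
  4P = (4, 2)
Match found at i = 4.

k = 4


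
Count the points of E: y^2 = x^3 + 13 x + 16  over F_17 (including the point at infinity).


For each x in F_17, count y with y^2 = x^3 + 13 x + 16 mod 17:
  x = 0: RHS = 16, y in [4, 13]  -> 2 point(s)
  x = 1: RHS = 13, y in [8, 9]  -> 2 point(s)
  x = 2: RHS = 16, y in [4, 13]  -> 2 point(s)
  x = 4: RHS = 13, y in [8, 9]  -> 2 point(s)
  x = 5: RHS = 2, y in [6, 11]  -> 2 point(s)
  x = 6: RHS = 4, y in [2, 15]  -> 2 point(s)
  x = 7: RHS = 8, y in [5, 12]  -> 2 point(s)
  x = 12: RHS = 13, y in [8, 9]  -> 2 point(s)
  x = 13: RHS = 2, y in [6, 11]  -> 2 point(s)
  x = 14: RHS = 1, y in [1, 16]  -> 2 point(s)
  x = 15: RHS = 16, y in [4, 13]  -> 2 point(s)
  x = 16: RHS = 2, y in [6, 11]  -> 2 point(s)
Affine points: 24. Add the point at infinity: total = 25.

#E(F_17) = 25


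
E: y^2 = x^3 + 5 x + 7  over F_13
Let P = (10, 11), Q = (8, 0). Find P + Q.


P != Q, so use the chord formula.
s = (y2 - y1) / (x2 - x1) = (2) / (11) mod 13 = 12
x3 = s^2 - x1 - x2 mod 13 = 12^2 - 10 - 8 = 9
y3 = s (x1 - x3) - y1 mod 13 = 12 * (10 - 9) - 11 = 1

P + Q = (9, 1)


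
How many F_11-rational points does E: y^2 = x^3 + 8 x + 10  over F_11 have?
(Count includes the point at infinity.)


For each x in F_11, count y with y^2 = x^3 + 8 x + 10 mod 11:
  x = 2: RHS = 1, y in [1, 10]  -> 2 point(s)
  x = 8: RHS = 3, y in [5, 6]  -> 2 point(s)
  x = 10: RHS = 1, y in [1, 10]  -> 2 point(s)
Affine points: 6. Add the point at infinity: total = 7.

#E(F_11) = 7


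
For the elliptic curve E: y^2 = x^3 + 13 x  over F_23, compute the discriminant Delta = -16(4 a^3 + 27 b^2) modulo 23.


4 a^3 + 27 b^2 = 4*13^3 + 27*0^2 = 8788 + 0 = 8788
Delta = -16 * (8788) = -140608
Delta mod 23 = 14

Delta = 14 (mod 23)


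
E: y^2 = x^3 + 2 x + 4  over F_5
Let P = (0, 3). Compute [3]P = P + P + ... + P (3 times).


k = 3 = 11_2 (binary, LSB first: 11)
Double-and-add from P = (0, 3):
  bit 0 = 1: acc = O + (0, 3) = (0, 3)
  bit 1 = 1: acc = (0, 3) + (4, 4) = (2, 4)

3P = (2, 4)


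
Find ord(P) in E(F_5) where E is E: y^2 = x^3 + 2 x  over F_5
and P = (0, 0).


Compute successive multiples of P until we hit O:
  1P = (0, 0)
  2P = O

ord(P) = 2


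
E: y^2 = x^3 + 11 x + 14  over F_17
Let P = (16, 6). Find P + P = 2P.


Doubling: s = (3 x1^2 + a) / (2 y1)
s = (3*16^2 + 11) / (2*6) mod 17 = 4
x3 = s^2 - 2 x1 mod 17 = 4^2 - 2*16 = 1
y3 = s (x1 - x3) - y1 mod 17 = 4 * (16 - 1) - 6 = 3

2P = (1, 3)


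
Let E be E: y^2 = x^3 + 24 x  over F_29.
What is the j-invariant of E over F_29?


Delta = -16(4 a^3 + 27 b^2) mod 29 = 25
-1728 * (4 a)^3 = -1728 * (4*24)^3 mod 29 = 19
j = 19 * 25^(-1) mod 29 = 17

j = 17 (mod 29)


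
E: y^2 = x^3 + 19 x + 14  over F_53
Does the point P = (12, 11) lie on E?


Check whether y^2 = x^3 + 19 x + 14 (mod 53) for (x, y) = (12, 11).
LHS: y^2 = 11^2 mod 53 = 15
RHS: x^3 + 19 x + 14 = 12^3 + 19*12 + 14 mod 53 = 9
LHS != RHS

No, not on the curve


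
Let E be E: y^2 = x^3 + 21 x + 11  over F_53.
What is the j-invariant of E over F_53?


Delta = -16(4 a^3 + 27 b^2) mod 53 = 34
-1728 * (4 a)^3 = -1728 * (4*21)^3 mod 53 = 52
j = 52 * 34^(-1) mod 53 = 14

j = 14 (mod 53)


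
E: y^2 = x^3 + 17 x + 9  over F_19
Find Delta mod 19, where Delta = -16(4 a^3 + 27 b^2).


4 a^3 + 27 b^2 = 4*17^3 + 27*9^2 = 19652 + 2187 = 21839
Delta = -16 * (21839) = -349424
Delta mod 19 = 5

Delta = 5 (mod 19)


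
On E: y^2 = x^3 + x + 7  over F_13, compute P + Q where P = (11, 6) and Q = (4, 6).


P != Q, so use the chord formula.
s = (y2 - y1) / (x2 - x1) = (0) / (6) mod 13 = 0
x3 = s^2 - x1 - x2 mod 13 = 0^2 - 11 - 4 = 11
y3 = s (x1 - x3) - y1 mod 13 = 0 * (11 - 11) - 6 = 7

P + Q = (11, 7)


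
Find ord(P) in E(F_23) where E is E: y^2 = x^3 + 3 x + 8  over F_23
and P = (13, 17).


Compute successive multiples of P until we hit O:
  1P = (13, 17)
  2P = (15, 22)
  3P = (7, 21)
  4P = (6, 9)
  5P = (10, 16)
  6P = (18, 12)
  7P = (16, 9)
  8P = (19, 22)
  ... (continuing to 29P)
  29P = O

ord(P) = 29


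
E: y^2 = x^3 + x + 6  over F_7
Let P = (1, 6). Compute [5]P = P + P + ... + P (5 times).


k = 5 = 101_2 (binary, LSB first: 101)
Double-and-add from P = (1, 6):
  bit 0 = 1: acc = O + (1, 6) = (1, 6)
  bit 1 = 0: acc unchanged = (1, 6)
  bit 2 = 1: acc = (1, 6) + (4, 2) = (3, 6)

5P = (3, 6)


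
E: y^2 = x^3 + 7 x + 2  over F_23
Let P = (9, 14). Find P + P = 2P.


Doubling: s = (3 x1^2 + a) / (2 y1)
s = (3*9^2 + 7) / (2*14) mod 23 = 4
x3 = s^2 - 2 x1 mod 23 = 4^2 - 2*9 = 21
y3 = s (x1 - x3) - y1 mod 23 = 4 * (9 - 21) - 14 = 7

2P = (21, 7)


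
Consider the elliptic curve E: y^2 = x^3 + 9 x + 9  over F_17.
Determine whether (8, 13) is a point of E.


Check whether y^2 = x^3 + 9 x + 9 (mod 17) for (x, y) = (8, 13).
LHS: y^2 = 13^2 mod 17 = 16
RHS: x^3 + 9 x + 9 = 8^3 + 9*8 + 9 mod 17 = 15
LHS != RHS

No, not on the curve


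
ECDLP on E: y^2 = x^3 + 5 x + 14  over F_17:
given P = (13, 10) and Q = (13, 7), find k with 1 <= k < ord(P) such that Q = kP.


Enumerate multiples of P until we hit Q = (13, 7):
  1P = (13, 10)
  2P = (16, 5)
  3P = (4, 9)
  4P = (4, 8)
  5P = (16, 12)
  6P = (13, 7)
Match found at i = 6.

k = 6


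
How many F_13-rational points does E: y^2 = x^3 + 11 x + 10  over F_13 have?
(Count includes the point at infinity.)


For each x in F_13, count y with y^2 = x^3 + 11 x + 10 mod 13:
  x = 0: RHS = 10, y in [6, 7]  -> 2 point(s)
  x = 1: RHS = 9, y in [3, 10]  -> 2 point(s)
  x = 2: RHS = 1, y in [1, 12]  -> 2 point(s)
  x = 4: RHS = 1, y in [1, 12]  -> 2 point(s)
  x = 7: RHS = 1, y in [1, 12]  -> 2 point(s)
  x = 8: RHS = 12, y in [5, 8]  -> 2 point(s)
Affine points: 12. Add the point at infinity: total = 13.

#E(F_13) = 13


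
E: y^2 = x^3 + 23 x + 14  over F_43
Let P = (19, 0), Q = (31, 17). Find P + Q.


P != Q, so use the chord formula.
s = (y2 - y1) / (x2 - x1) = (17) / (12) mod 43 = 5
x3 = s^2 - x1 - x2 mod 43 = 5^2 - 19 - 31 = 18
y3 = s (x1 - x3) - y1 mod 43 = 5 * (19 - 18) - 0 = 5

P + Q = (18, 5)


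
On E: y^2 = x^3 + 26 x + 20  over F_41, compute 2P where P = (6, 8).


Doubling: s = (3 x1^2 + a) / (2 y1)
s = (3*6^2 + 26) / (2*8) mod 41 = 34
x3 = s^2 - 2 x1 mod 41 = 34^2 - 2*6 = 37
y3 = s (x1 - x3) - y1 mod 41 = 34 * (6 - 37) - 8 = 4

2P = (37, 4)


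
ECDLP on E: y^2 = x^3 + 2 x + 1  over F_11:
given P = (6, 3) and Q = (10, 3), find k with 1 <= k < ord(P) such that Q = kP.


Enumerate multiples of P until we hit Q = (10, 3):
  1P = (6, 3)
  2P = (10, 8)
  3P = (0, 10)
  4P = (3, 10)
  5P = (5, 2)
  6P = (1, 2)
  7P = (8, 1)
  8P = (9, 0)
  9P = (8, 10)
  10P = (1, 9)
  11P = (5, 9)
  12P = (3, 1)
  13P = (0, 1)
  14P = (10, 3)
Match found at i = 14.

k = 14


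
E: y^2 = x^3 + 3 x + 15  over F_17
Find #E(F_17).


For each x in F_17, count y with y^2 = x^3 + 3 x + 15 mod 17:
  x = 0: RHS = 15, y in [7, 10]  -> 2 point(s)
  x = 1: RHS = 2, y in [6, 11]  -> 2 point(s)
  x = 3: RHS = 0, y in [0]  -> 1 point(s)
  x = 5: RHS = 2, y in [6, 11]  -> 2 point(s)
  x = 10: RHS = 8, y in [5, 12]  -> 2 point(s)
  x = 11: RHS = 2, y in [6, 11]  -> 2 point(s)
  x = 14: RHS = 13, y in [8, 9]  -> 2 point(s)
  x = 15: RHS = 1, y in [1, 16]  -> 2 point(s)
Affine points: 15. Add the point at infinity: total = 16.

#E(F_17) = 16


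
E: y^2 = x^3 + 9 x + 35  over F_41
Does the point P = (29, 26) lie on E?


Check whether y^2 = x^3 + 9 x + 35 (mod 41) for (x, y) = (29, 26).
LHS: y^2 = 26^2 mod 41 = 20
RHS: x^3 + 9 x + 35 = 29^3 + 9*29 + 35 mod 41 = 3
LHS != RHS

No, not on the curve


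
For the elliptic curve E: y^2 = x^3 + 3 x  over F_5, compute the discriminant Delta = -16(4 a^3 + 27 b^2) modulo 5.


4 a^3 + 27 b^2 = 4*3^3 + 27*0^2 = 108 + 0 = 108
Delta = -16 * (108) = -1728
Delta mod 5 = 2

Delta = 2 (mod 5)


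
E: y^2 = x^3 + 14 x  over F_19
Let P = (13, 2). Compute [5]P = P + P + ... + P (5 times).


k = 5 = 101_2 (binary, LSB first: 101)
Double-and-add from P = (13, 2):
  bit 0 = 1: acc = O + (13, 2) = (13, 2)
  bit 1 = 0: acc unchanged = (13, 2)
  bit 2 = 1: acc = (13, 2) + (7, 17) = (10, 0)

5P = (10, 0)


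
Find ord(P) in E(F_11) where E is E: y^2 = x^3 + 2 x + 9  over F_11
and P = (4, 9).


Compute successive multiples of P until we hit O:
  1P = (4, 9)
  2P = (8, 8)
  3P = (8, 3)
  4P = (4, 2)
  5P = O

ord(P) = 5


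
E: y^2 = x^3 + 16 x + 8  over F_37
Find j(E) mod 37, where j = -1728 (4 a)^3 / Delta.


Delta = -16(4 a^3 + 27 b^2) mod 37 = 29
-1728 * (4 a)^3 = -1728 * (4*16)^3 mod 37 = 26
j = 26 * 29^(-1) mod 37 = 6

j = 6 (mod 37)


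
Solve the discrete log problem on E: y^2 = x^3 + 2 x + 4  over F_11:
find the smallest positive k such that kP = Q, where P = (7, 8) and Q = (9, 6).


Enumerate multiples of P until we hit Q = (9, 6):
  1P = (7, 8)
  2P = (9, 5)
  3P = (0, 9)
  4P = (2, 7)
  5P = (6, 1)
  6P = (3, 9)
  7P = (10, 1)
  8P = (8, 9)
  9P = (8, 2)
  10P = (10, 10)
  11P = (3, 2)
  12P = (6, 10)
  13P = (2, 4)
  14P = (0, 2)
  15P = (9, 6)
Match found at i = 15.

k = 15


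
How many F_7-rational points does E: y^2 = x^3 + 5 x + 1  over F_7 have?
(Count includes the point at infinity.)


For each x in F_7, count y with y^2 = x^3 + 5 x + 1 mod 7:
  x = 0: RHS = 1, y in [1, 6]  -> 2 point(s)
  x = 1: RHS = 0, y in [0]  -> 1 point(s)
  x = 3: RHS = 1, y in [1, 6]  -> 2 point(s)
  x = 4: RHS = 1, y in [1, 6]  -> 2 point(s)
  x = 5: RHS = 4, y in [2, 5]  -> 2 point(s)
  x = 6: RHS = 2, y in [3, 4]  -> 2 point(s)
Affine points: 11. Add the point at infinity: total = 12.

#E(F_7) = 12


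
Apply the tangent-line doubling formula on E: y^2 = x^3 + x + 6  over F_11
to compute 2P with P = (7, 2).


Doubling: s = (3 x1^2 + a) / (2 y1)
s = (3*7^2 + 1) / (2*2) mod 11 = 4
x3 = s^2 - 2 x1 mod 11 = 4^2 - 2*7 = 2
y3 = s (x1 - x3) - y1 mod 11 = 4 * (7 - 2) - 2 = 7

2P = (2, 7)


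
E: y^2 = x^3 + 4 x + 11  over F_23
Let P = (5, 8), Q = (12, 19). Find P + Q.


P != Q, so use the chord formula.
s = (y2 - y1) / (x2 - x1) = (11) / (7) mod 23 = 18
x3 = s^2 - x1 - x2 mod 23 = 18^2 - 5 - 12 = 8
y3 = s (x1 - x3) - y1 mod 23 = 18 * (5 - 8) - 8 = 7

P + Q = (8, 7)


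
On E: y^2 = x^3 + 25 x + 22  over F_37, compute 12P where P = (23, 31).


k = 12 = 1100_2 (binary, LSB first: 0011)
Double-and-add from P = (23, 31):
  bit 0 = 0: acc unchanged = O
  bit 1 = 0: acc unchanged = O
  bit 2 = 1: acc = O + (36, 12) = (36, 12)
  bit 3 = 1: acc = (36, 12) + (27, 17) = (4, 36)

12P = (4, 36)


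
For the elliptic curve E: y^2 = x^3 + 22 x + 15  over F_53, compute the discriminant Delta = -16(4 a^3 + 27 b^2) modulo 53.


4 a^3 + 27 b^2 = 4*22^3 + 27*15^2 = 42592 + 6075 = 48667
Delta = -16 * (48667) = -778672
Delta mod 53 = 4

Delta = 4 (mod 53)


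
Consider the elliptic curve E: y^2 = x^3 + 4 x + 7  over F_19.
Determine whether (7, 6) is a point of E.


Check whether y^2 = x^3 + 4 x + 7 (mod 19) for (x, y) = (7, 6).
LHS: y^2 = 6^2 mod 19 = 17
RHS: x^3 + 4 x + 7 = 7^3 + 4*7 + 7 mod 19 = 17
LHS = RHS

Yes, on the curve


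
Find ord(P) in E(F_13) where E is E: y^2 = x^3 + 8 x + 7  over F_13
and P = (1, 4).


Compute successive multiples of P until we hit O:
  1P = (1, 4)
  2P = (7, 4)
  3P = (5, 9)
  4P = (11, 3)
  5P = (4, 8)
  6P = (4, 5)
  7P = (11, 10)
  8P = (5, 4)
  ... (continuing to 11P)
  11P = O

ord(P) = 11


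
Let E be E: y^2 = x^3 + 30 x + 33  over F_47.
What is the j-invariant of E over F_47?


Delta = -16(4 a^3 + 27 b^2) mod 47 = 24
-1728 * (4 a)^3 = -1728 * (4*30)^3 mod 47 = 25
j = 25 * 24^(-1) mod 47 = 3

j = 3 (mod 47)


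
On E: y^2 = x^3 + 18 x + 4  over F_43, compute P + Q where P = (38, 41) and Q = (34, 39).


P != Q, so use the chord formula.
s = (y2 - y1) / (x2 - x1) = (41) / (39) mod 43 = 22
x3 = s^2 - x1 - x2 mod 43 = 22^2 - 38 - 34 = 25
y3 = s (x1 - x3) - y1 mod 43 = 22 * (38 - 25) - 41 = 30

P + Q = (25, 30)


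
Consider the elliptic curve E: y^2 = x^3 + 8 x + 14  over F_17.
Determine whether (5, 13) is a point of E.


Check whether y^2 = x^3 + 8 x + 14 (mod 17) for (x, y) = (5, 13).
LHS: y^2 = 13^2 mod 17 = 16
RHS: x^3 + 8 x + 14 = 5^3 + 8*5 + 14 mod 17 = 9
LHS != RHS

No, not on the curve


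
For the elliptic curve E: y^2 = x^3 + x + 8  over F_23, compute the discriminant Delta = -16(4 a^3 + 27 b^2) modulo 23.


4 a^3 + 27 b^2 = 4*1^3 + 27*8^2 = 4 + 1728 = 1732
Delta = -16 * (1732) = -27712
Delta mod 23 = 3

Delta = 3 (mod 23)


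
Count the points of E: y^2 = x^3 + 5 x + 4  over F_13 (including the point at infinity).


For each x in F_13, count y with y^2 = x^3 + 5 x + 4 mod 13:
  x = 0: RHS = 4, y in [2, 11]  -> 2 point(s)
  x = 1: RHS = 10, y in [6, 7]  -> 2 point(s)
  x = 2: RHS = 9, y in [3, 10]  -> 2 point(s)
  x = 4: RHS = 10, y in [6, 7]  -> 2 point(s)
  x = 6: RHS = 3, y in [4, 9]  -> 2 point(s)
  x = 8: RHS = 10, y in [6, 7]  -> 2 point(s)
  x = 10: RHS = 1, y in [1, 12]  -> 2 point(s)
  x = 11: RHS = 12, y in [5, 8]  -> 2 point(s)
Affine points: 16. Add the point at infinity: total = 17.

#E(F_13) = 17


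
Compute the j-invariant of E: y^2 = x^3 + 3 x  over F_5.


Delta = -16(4 a^3 + 27 b^2) mod 5 = 2
-1728 * (4 a)^3 = -1728 * (4*3)^3 mod 5 = 1
j = 1 * 2^(-1) mod 5 = 3

j = 3 (mod 5)


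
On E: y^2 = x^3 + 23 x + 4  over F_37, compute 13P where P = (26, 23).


k = 13 = 1101_2 (binary, LSB first: 1011)
Double-and-add from P = (26, 23):
  bit 0 = 1: acc = O + (26, 23) = (26, 23)
  bit 1 = 0: acc unchanged = (26, 23)
  bit 2 = 1: acc = (26, 23) + (6, 5) = (1, 18)
  bit 3 = 1: acc = (1, 18) + (29, 23) = (0, 2)

13P = (0, 2)


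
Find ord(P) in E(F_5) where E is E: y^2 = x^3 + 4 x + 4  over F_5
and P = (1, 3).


Compute successive multiples of P until we hit O:
  1P = (1, 3)
  2P = (2, 0)
  3P = (1, 2)
  4P = O

ord(P) = 4


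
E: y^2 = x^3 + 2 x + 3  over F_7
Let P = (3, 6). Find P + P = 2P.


Doubling: s = (3 x1^2 + a) / (2 y1)
s = (3*3^2 + 2) / (2*6) mod 7 = 3
x3 = s^2 - 2 x1 mod 7 = 3^2 - 2*3 = 3
y3 = s (x1 - x3) - y1 mod 7 = 3 * (3 - 3) - 6 = 1

2P = (3, 1)


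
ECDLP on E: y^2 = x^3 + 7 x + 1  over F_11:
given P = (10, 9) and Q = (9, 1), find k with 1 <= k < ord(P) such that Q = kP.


Enumerate multiples of P until we hit Q = (9, 1):
  1P = (10, 9)
  2P = (0, 10)
  3P = (2, 10)
  4P = (4, 4)
  5P = (9, 1)
Match found at i = 5.

k = 5


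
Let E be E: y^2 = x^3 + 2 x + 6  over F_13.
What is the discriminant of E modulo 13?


4 a^3 + 27 b^2 = 4*2^3 + 27*6^2 = 32 + 972 = 1004
Delta = -16 * (1004) = -16064
Delta mod 13 = 4

Delta = 4 (mod 13)


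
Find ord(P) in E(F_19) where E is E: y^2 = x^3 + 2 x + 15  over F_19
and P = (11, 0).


Compute successive multiples of P until we hit O:
  1P = (11, 0)
  2P = O

ord(P) = 2


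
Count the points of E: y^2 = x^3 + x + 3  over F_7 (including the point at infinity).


For each x in F_7, count y with y^2 = x^3 + 1 x + 3 mod 7:
  x = 4: RHS = 1, y in [1, 6]  -> 2 point(s)
  x = 5: RHS = 0, y in [0]  -> 1 point(s)
  x = 6: RHS = 1, y in [1, 6]  -> 2 point(s)
Affine points: 5. Add the point at infinity: total = 6.

#E(F_7) = 6


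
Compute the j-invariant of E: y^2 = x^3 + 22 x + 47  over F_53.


Delta = -16(4 a^3 + 27 b^2) mod 53 = 32
-1728 * (4 a)^3 = -1728 * (4*22)^3 mod 53 = 11
j = 11 * 32^(-1) mod 53 = 2

j = 2 (mod 53)


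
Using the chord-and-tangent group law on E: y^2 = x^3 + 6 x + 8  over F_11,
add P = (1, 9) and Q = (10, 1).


P != Q, so use the chord formula.
s = (y2 - y1) / (x2 - x1) = (3) / (9) mod 11 = 4
x3 = s^2 - x1 - x2 mod 11 = 4^2 - 1 - 10 = 5
y3 = s (x1 - x3) - y1 mod 11 = 4 * (1 - 5) - 9 = 8

P + Q = (5, 8)


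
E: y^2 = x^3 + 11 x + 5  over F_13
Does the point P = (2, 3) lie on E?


Check whether y^2 = x^3 + 11 x + 5 (mod 13) for (x, y) = (2, 3).
LHS: y^2 = 3^2 mod 13 = 9
RHS: x^3 + 11 x + 5 = 2^3 + 11*2 + 5 mod 13 = 9
LHS = RHS

Yes, on the curve


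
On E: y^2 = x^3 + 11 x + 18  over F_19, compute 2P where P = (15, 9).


Doubling: s = (3 x1^2 + a) / (2 y1)
s = (3*15^2 + 11) / (2*9) mod 19 = 17
x3 = s^2 - 2 x1 mod 19 = 17^2 - 2*15 = 12
y3 = s (x1 - x3) - y1 mod 19 = 17 * (15 - 12) - 9 = 4

2P = (12, 4)


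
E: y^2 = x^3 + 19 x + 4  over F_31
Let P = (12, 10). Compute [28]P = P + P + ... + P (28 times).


k = 28 = 11100_2 (binary, LSB first: 00111)
Double-and-add from P = (12, 10):
  bit 0 = 0: acc unchanged = O
  bit 1 = 0: acc unchanged = O
  bit 2 = 1: acc = O + (19, 1) = (19, 1)
  bit 3 = 1: acc = (19, 1) + (11, 5) = (9, 25)
  bit 4 = 1: acc = (9, 25) + (10, 27) = (16, 23)

28P = (16, 23)


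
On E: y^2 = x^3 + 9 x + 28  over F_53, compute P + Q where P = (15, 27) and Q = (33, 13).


P != Q, so use the chord formula.
s = (y2 - y1) / (x2 - x1) = (39) / (18) mod 53 = 11
x3 = s^2 - x1 - x2 mod 53 = 11^2 - 15 - 33 = 20
y3 = s (x1 - x3) - y1 mod 53 = 11 * (15 - 20) - 27 = 24

P + Q = (20, 24)


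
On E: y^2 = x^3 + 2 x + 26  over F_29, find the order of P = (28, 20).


Compute successive multiples of P until we hit O:
  1P = (28, 20)
  2P = (7, 8)
  3P = (18, 23)
  4P = (6, 14)
  5P = (20, 27)
  6P = (23, 1)
  7P = (11, 4)
  8P = (24, 23)
  ... (continuing to 36P)
  36P = O

ord(P) = 36


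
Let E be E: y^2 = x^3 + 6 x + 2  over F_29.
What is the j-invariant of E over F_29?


Delta = -16(4 a^3 + 27 b^2) mod 29 = 21
-1728 * (4 a)^3 = -1728 * (4*6)^3 mod 29 = 8
j = 8 * 21^(-1) mod 29 = 28

j = 28 (mod 29)


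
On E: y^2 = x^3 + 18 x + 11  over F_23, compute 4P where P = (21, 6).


k = 4 = 100_2 (binary, LSB first: 001)
Double-and-add from P = (21, 6):
  bit 0 = 0: acc unchanged = O
  bit 1 = 0: acc unchanged = O
  bit 2 = 1: acc = O + (16, 5) = (16, 5)

4P = (16, 5)


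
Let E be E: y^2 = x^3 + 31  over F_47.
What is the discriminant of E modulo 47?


4 a^3 + 27 b^2 = 4*0^3 + 27*31^2 = 0 + 25947 = 25947
Delta = -16 * (25947) = -415152
Delta mod 47 = 46

Delta = 46 (mod 47)


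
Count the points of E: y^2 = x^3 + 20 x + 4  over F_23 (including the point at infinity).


For each x in F_23, count y with y^2 = x^3 + 20 x + 4 mod 23:
  x = 0: RHS = 4, y in [2, 21]  -> 2 point(s)
  x = 1: RHS = 2, y in [5, 18]  -> 2 point(s)
  x = 2: RHS = 6, y in [11, 12]  -> 2 point(s)
  x = 6: RHS = 18, y in [8, 15]  -> 2 point(s)
  x = 7: RHS = 4, y in [2, 21]  -> 2 point(s)
  x = 8: RHS = 9, y in [3, 20]  -> 2 point(s)
  x = 9: RHS = 16, y in [4, 19]  -> 2 point(s)
  x = 10: RHS = 8, y in [10, 13]  -> 2 point(s)
  x = 13: RHS = 0, y in [0]  -> 1 point(s)
  x = 16: RHS = 4, y in [2, 21]  -> 2 point(s)
  x = 17: RHS = 13, y in [6, 17]  -> 2 point(s)
  x = 18: RHS = 9, y in [3, 20]  -> 2 point(s)
  x = 20: RHS = 9, y in [3, 20]  -> 2 point(s)
  x = 21: RHS = 2, y in [5, 18]  -> 2 point(s)
  x = 22: RHS = 6, y in [11, 12]  -> 2 point(s)
Affine points: 29. Add the point at infinity: total = 30.

#E(F_23) = 30


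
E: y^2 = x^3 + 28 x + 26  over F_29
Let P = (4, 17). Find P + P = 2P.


Doubling: s = (3 x1^2 + a) / (2 y1)
s = (3*4^2 + 28) / (2*17) mod 29 = 21
x3 = s^2 - 2 x1 mod 29 = 21^2 - 2*4 = 27
y3 = s (x1 - x3) - y1 mod 29 = 21 * (4 - 27) - 17 = 22

2P = (27, 22)


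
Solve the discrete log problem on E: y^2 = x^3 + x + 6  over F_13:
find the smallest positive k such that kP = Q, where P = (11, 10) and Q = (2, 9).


Enumerate multiples of P until we hit Q = (2, 9):
  1P = (11, 10)
  2P = (4, 3)
  3P = (12, 2)
  4P = (2, 9)
Match found at i = 4.

k = 4


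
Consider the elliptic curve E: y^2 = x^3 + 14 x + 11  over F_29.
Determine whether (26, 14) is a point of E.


Check whether y^2 = x^3 + 14 x + 11 (mod 29) for (x, y) = (26, 14).
LHS: y^2 = 14^2 mod 29 = 22
RHS: x^3 + 14 x + 11 = 26^3 + 14*26 + 11 mod 29 = 0
LHS != RHS

No, not on the curve


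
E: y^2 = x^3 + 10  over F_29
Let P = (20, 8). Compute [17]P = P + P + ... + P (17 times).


k = 17 = 10001_2 (binary, LSB first: 10001)
Double-and-add from P = (20, 8):
  bit 0 = 1: acc = O + (20, 8) = (20, 8)
  bit 1 = 0: acc unchanged = (20, 8)
  bit 2 = 0: acc unchanged = (20, 8)
  bit 3 = 0: acc unchanged = (20, 8)
  bit 4 = 1: acc = (20, 8) + (24, 28) = (10, 13)

17P = (10, 13)


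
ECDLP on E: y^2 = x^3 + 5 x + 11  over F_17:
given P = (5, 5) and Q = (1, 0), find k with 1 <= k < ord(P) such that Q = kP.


Enumerate multiples of P until we hit Q = (1, 0):
  1P = (5, 5)
  2P = (3, 11)
  3P = (1, 0)
Match found at i = 3.

k = 3


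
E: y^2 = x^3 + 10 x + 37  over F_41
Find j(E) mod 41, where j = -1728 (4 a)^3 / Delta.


Delta = -16(4 a^3 + 27 b^2) mod 41 = 18
-1728 * (4 a)^3 = -1728 * (4*10)^3 mod 41 = 6
j = 6 * 18^(-1) mod 41 = 14

j = 14 (mod 41)


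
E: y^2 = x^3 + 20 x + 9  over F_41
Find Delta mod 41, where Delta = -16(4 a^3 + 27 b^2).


4 a^3 + 27 b^2 = 4*20^3 + 27*9^2 = 32000 + 2187 = 34187
Delta = -16 * (34187) = -546992
Delta mod 41 = 30

Delta = 30 (mod 41)


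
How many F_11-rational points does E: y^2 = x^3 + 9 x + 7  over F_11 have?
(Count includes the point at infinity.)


For each x in F_11, count y with y^2 = x^3 + 9 x + 7 mod 11:
  x = 2: RHS = 0, y in [0]  -> 1 point(s)
  x = 5: RHS = 1, y in [1, 10]  -> 2 point(s)
  x = 9: RHS = 3, y in [5, 6]  -> 2 point(s)
Affine points: 5. Add the point at infinity: total = 6.

#E(F_11) = 6


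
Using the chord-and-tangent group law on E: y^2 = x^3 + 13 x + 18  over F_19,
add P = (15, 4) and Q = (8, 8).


P != Q, so use the chord formula.
s = (y2 - y1) / (x2 - x1) = (4) / (12) mod 19 = 13
x3 = s^2 - x1 - x2 mod 19 = 13^2 - 15 - 8 = 13
y3 = s (x1 - x3) - y1 mod 19 = 13 * (15 - 13) - 4 = 3

P + Q = (13, 3)


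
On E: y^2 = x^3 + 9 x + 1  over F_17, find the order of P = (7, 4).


Compute successive multiples of P until we hit O:
  1P = (7, 4)
  2P = (5, 1)
  3P = (3, 2)
  4P = (3, 15)
  5P = (5, 16)
  6P = (7, 13)
  7P = O

ord(P) = 7


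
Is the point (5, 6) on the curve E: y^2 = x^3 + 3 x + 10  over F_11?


Check whether y^2 = x^3 + 3 x + 10 (mod 11) for (x, y) = (5, 6).
LHS: y^2 = 6^2 mod 11 = 3
RHS: x^3 + 3 x + 10 = 5^3 + 3*5 + 10 mod 11 = 7
LHS != RHS

No, not on the curve


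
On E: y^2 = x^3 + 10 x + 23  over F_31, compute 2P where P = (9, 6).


Doubling: s = (3 x1^2 + a) / (2 y1)
s = (3*9^2 + 10) / (2*6) mod 31 = 3
x3 = s^2 - 2 x1 mod 31 = 3^2 - 2*9 = 22
y3 = s (x1 - x3) - y1 mod 31 = 3 * (9 - 22) - 6 = 17

2P = (22, 17)


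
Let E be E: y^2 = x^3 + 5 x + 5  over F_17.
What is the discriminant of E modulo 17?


4 a^3 + 27 b^2 = 4*5^3 + 27*5^2 = 500 + 675 = 1175
Delta = -16 * (1175) = -18800
Delta mod 17 = 2

Delta = 2 (mod 17)


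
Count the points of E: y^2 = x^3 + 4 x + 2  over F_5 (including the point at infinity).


For each x in F_5, count y with y^2 = x^3 + 4 x + 2 mod 5:
  x = 3: RHS = 1, y in [1, 4]  -> 2 point(s)
Affine points: 2. Add the point at infinity: total = 3.

#E(F_5) = 3


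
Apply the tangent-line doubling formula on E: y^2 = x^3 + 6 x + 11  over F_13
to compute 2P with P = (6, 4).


Doubling: s = (3 x1^2 + a) / (2 y1)
s = (3*6^2 + 6) / (2*4) mod 13 = 11
x3 = s^2 - 2 x1 mod 13 = 11^2 - 2*6 = 5
y3 = s (x1 - x3) - y1 mod 13 = 11 * (6 - 5) - 4 = 7

2P = (5, 7)


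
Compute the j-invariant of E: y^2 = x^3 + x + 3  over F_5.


Delta = -16(4 a^3 + 27 b^2) mod 5 = 3
-1728 * (4 a)^3 = -1728 * (4*1)^3 mod 5 = 3
j = 3 * 3^(-1) mod 5 = 1

j = 1 (mod 5)


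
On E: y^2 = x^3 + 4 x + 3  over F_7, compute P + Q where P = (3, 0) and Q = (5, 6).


P != Q, so use the chord formula.
s = (y2 - y1) / (x2 - x1) = (6) / (2) mod 7 = 3
x3 = s^2 - x1 - x2 mod 7 = 3^2 - 3 - 5 = 1
y3 = s (x1 - x3) - y1 mod 7 = 3 * (3 - 1) - 0 = 6

P + Q = (1, 6)


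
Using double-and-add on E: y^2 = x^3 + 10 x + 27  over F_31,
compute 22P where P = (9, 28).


k = 22 = 10110_2 (binary, LSB first: 01101)
Double-and-add from P = (9, 28):
  bit 0 = 0: acc unchanged = O
  bit 1 = 1: acc = O + (18, 26) = (18, 26)
  bit 2 = 1: acc = (18, 26) + (27, 27) = (4, 10)
  bit 3 = 0: acc unchanged = (4, 10)
  bit 4 = 1: acc = (4, 10) + (1, 10) = (26, 21)

22P = (26, 21)


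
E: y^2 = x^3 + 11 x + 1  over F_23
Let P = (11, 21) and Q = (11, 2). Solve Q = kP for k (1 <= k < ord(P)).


Enumerate multiples of P until we hit Q = (11, 2):
  1P = (11, 21)
  2P = (9, 22)
  3P = (9, 1)
  4P = (11, 2)
Match found at i = 4.

k = 4


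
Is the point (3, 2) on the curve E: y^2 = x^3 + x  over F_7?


Check whether y^2 = x^3 + 1 x + 0 (mod 7) for (x, y) = (3, 2).
LHS: y^2 = 2^2 mod 7 = 4
RHS: x^3 + 1 x + 0 = 3^3 + 1*3 + 0 mod 7 = 2
LHS != RHS

No, not on the curve


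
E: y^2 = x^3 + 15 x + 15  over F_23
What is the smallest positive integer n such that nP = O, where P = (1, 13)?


Compute successive multiples of P until we hit O:
  1P = (1, 13)
  2P = (11, 19)
  3P = (4, 22)
  4P = (4, 1)
  5P = (11, 4)
  6P = (1, 10)
  7P = O

ord(P) = 7


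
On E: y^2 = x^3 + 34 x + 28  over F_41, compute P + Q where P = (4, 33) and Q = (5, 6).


P != Q, so use the chord formula.
s = (y2 - y1) / (x2 - x1) = (14) / (1) mod 41 = 14
x3 = s^2 - x1 - x2 mod 41 = 14^2 - 4 - 5 = 23
y3 = s (x1 - x3) - y1 mod 41 = 14 * (4 - 23) - 33 = 29

P + Q = (23, 29)


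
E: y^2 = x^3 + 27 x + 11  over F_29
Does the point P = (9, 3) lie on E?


Check whether y^2 = x^3 + 27 x + 11 (mod 29) for (x, y) = (9, 3).
LHS: y^2 = 3^2 mod 29 = 9
RHS: x^3 + 27 x + 11 = 9^3 + 27*9 + 11 mod 29 = 26
LHS != RHS

No, not on the curve


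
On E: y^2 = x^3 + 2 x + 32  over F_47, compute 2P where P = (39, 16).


Doubling: s = (3 x1^2 + a) / (2 y1)
s = (3*39^2 + 2) / (2*16) mod 47 = 9
x3 = s^2 - 2 x1 mod 47 = 9^2 - 2*39 = 3
y3 = s (x1 - x3) - y1 mod 47 = 9 * (39 - 3) - 16 = 26

2P = (3, 26)


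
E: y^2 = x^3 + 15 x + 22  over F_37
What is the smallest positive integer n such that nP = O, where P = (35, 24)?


Compute successive multiples of P until we hit O:
  1P = (35, 24)
  2P = (14, 4)
  3P = (15, 25)
  4P = (8, 32)
  5P = (5, 0)
  6P = (8, 5)
  7P = (15, 12)
  8P = (14, 33)
  ... (continuing to 10P)
  10P = O

ord(P) = 10


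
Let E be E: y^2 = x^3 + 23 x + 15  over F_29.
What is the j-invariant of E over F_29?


Delta = -16(4 a^3 + 27 b^2) mod 29 = 28
-1728 * (4 a)^3 = -1728 * (4*23)^3 mod 29 = 21
j = 21 * 28^(-1) mod 29 = 8

j = 8 (mod 29)


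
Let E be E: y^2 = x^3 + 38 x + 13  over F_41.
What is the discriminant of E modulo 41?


4 a^3 + 27 b^2 = 4*38^3 + 27*13^2 = 219488 + 4563 = 224051
Delta = -16 * (224051) = -3584816
Delta mod 41 = 19

Delta = 19 (mod 41)


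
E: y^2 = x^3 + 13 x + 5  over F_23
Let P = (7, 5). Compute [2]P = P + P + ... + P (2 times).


k = 2 = 10_2 (binary, LSB first: 01)
Double-and-add from P = (7, 5):
  bit 0 = 0: acc unchanged = O
  bit 1 = 1: acc = O + (12, 7) = (12, 7)

2P = (12, 7)


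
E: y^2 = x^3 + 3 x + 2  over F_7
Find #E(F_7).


For each x in F_7, count y with y^2 = x^3 + 3 x + 2 mod 7:
  x = 0: RHS = 2, y in [3, 4]  -> 2 point(s)
  x = 2: RHS = 2, y in [3, 4]  -> 2 point(s)
  x = 4: RHS = 1, y in [1, 6]  -> 2 point(s)
  x = 5: RHS = 2, y in [3, 4]  -> 2 point(s)
Affine points: 8. Add the point at infinity: total = 9.

#E(F_7) = 9


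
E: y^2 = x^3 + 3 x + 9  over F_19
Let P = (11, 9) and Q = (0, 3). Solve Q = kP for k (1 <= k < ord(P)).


Enumerate multiples of P until we hit Q = (0, 3):
  1P = (11, 9)
  2P = (3, 8)
  3P = (16, 7)
  4P = (18, 9)
  5P = (9, 10)
  6P = (4, 16)
  7P = (5, 4)
  8P = (0, 16)
  9P = (15, 16)
  10P = (2, 2)
  11P = (12, 5)
  12P = (12, 14)
  13P = (2, 17)
  14P = (15, 3)
  15P = (0, 3)
Match found at i = 15.

k = 15


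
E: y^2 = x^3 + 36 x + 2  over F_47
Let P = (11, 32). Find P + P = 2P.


Doubling: s = (3 x1^2 + a) / (2 y1)
s = (3*11^2 + 36) / (2*32) mod 47 = 29
x3 = s^2 - 2 x1 mod 47 = 29^2 - 2*11 = 20
y3 = s (x1 - x3) - y1 mod 47 = 29 * (11 - 20) - 32 = 36

2P = (20, 36)


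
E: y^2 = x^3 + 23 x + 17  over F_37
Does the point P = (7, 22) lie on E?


Check whether y^2 = x^3 + 23 x + 17 (mod 37) for (x, y) = (7, 22).
LHS: y^2 = 22^2 mod 37 = 3
RHS: x^3 + 23 x + 17 = 7^3 + 23*7 + 17 mod 37 = 3
LHS = RHS

Yes, on the curve


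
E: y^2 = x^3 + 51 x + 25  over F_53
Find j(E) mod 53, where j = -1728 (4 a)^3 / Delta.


Delta = -16(4 a^3 + 27 b^2) mod 53 = 17
-1728 * (4 a)^3 = -1728 * (4*51)^3 mod 53 = 7
j = 7 * 17^(-1) mod 53 = 16

j = 16 (mod 53)


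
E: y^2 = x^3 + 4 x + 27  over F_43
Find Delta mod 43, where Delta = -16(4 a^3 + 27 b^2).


4 a^3 + 27 b^2 = 4*4^3 + 27*27^2 = 256 + 19683 = 19939
Delta = -16 * (19939) = -319024
Delta mod 43 = 36

Delta = 36 (mod 43)


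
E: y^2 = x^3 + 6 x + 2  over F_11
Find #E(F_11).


For each x in F_11, count y with y^2 = x^3 + 6 x + 2 mod 11:
  x = 1: RHS = 9, y in [3, 8]  -> 2 point(s)
  x = 2: RHS = 0, y in [0]  -> 1 point(s)
  x = 3: RHS = 3, y in [5, 6]  -> 2 point(s)
  x = 5: RHS = 3, y in [5, 6]  -> 2 point(s)
  x = 6: RHS = 1, y in [1, 10]  -> 2 point(s)
  x = 8: RHS = 1, y in [1, 10]  -> 2 point(s)
  x = 9: RHS = 4, y in [2, 9]  -> 2 point(s)
Affine points: 13. Add the point at infinity: total = 14.

#E(F_11) = 14


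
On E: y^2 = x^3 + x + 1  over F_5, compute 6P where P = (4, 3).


k = 6 = 110_2 (binary, LSB first: 011)
Double-and-add from P = (4, 3):
  bit 0 = 0: acc unchanged = O
  bit 1 = 1: acc = O + (3, 1) = (3, 1)
  bit 2 = 1: acc = (3, 1) + (0, 1) = (2, 4)

6P = (2, 4)


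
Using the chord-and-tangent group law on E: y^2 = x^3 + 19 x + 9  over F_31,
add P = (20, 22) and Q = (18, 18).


P != Q, so use the chord formula.
s = (y2 - y1) / (x2 - x1) = (27) / (29) mod 31 = 2
x3 = s^2 - x1 - x2 mod 31 = 2^2 - 20 - 18 = 28
y3 = s (x1 - x3) - y1 mod 31 = 2 * (20 - 28) - 22 = 24

P + Q = (28, 24)


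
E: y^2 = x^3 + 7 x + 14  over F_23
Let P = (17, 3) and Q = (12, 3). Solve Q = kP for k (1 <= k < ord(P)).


Enumerate multiples of P until we hit Q = (12, 3):
  1P = (17, 3)
  2P = (12, 20)
  3P = (12, 3)
Match found at i = 3.

k = 3


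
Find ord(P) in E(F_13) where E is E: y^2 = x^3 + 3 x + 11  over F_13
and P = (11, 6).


Compute successive multiples of P until we hit O:
  1P = (11, 6)
  2P = (8, 1)
  3P = (4, 10)
  4P = (10, 12)
  5P = (2, 5)
  6P = (9, 0)
  7P = (2, 8)
  8P = (10, 1)
  ... (continuing to 12P)
  12P = O

ord(P) = 12


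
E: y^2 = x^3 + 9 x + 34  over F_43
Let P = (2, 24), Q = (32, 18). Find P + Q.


P != Q, so use the chord formula.
s = (y2 - y1) / (x2 - x1) = (37) / (30) mod 43 = 17
x3 = s^2 - x1 - x2 mod 43 = 17^2 - 2 - 32 = 40
y3 = s (x1 - x3) - y1 mod 43 = 17 * (2 - 40) - 24 = 18

P + Q = (40, 18)


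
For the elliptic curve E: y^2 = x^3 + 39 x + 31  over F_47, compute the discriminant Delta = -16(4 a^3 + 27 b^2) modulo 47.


4 a^3 + 27 b^2 = 4*39^3 + 27*31^2 = 237276 + 25947 = 263223
Delta = -16 * (263223) = -4211568
Delta mod 47 = 8

Delta = 8 (mod 47)


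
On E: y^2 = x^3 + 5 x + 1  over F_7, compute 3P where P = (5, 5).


k = 3 = 11_2 (binary, LSB first: 11)
Double-and-add from P = (5, 5):
  bit 0 = 1: acc = O + (5, 5) = (5, 5)
  bit 1 = 1: acc = (5, 5) + (5, 2) = O

3P = O


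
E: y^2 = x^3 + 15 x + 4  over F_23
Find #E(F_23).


For each x in F_23, count y with y^2 = x^3 + 15 x + 4 mod 23:
  x = 0: RHS = 4, y in [2, 21]  -> 2 point(s)
  x = 4: RHS = 13, y in [6, 17]  -> 2 point(s)
  x = 10: RHS = 4, y in [2, 21]  -> 2 point(s)
  x = 12: RHS = 3, y in [7, 16]  -> 2 point(s)
  x = 13: RHS = 4, y in [2, 21]  -> 2 point(s)
  x = 15: RHS = 16, y in [4, 19]  -> 2 point(s)
  x = 16: RHS = 16, y in [4, 19]  -> 2 point(s)
  x = 19: RHS = 18, y in [8, 15]  -> 2 point(s)
  x = 20: RHS = 1, y in [1, 22]  -> 2 point(s)
  x = 21: RHS = 12, y in [9, 14]  -> 2 point(s)
Affine points: 20. Add the point at infinity: total = 21.

#E(F_23) = 21


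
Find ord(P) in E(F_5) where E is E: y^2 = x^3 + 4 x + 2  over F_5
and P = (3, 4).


Compute successive multiples of P until we hit O:
  1P = (3, 4)
  2P = (3, 1)
  3P = O

ord(P) = 3


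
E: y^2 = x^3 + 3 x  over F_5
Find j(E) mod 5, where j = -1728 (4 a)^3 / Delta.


Delta = -16(4 a^3 + 27 b^2) mod 5 = 2
-1728 * (4 a)^3 = -1728 * (4*3)^3 mod 5 = 1
j = 1 * 2^(-1) mod 5 = 3

j = 3 (mod 5)
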